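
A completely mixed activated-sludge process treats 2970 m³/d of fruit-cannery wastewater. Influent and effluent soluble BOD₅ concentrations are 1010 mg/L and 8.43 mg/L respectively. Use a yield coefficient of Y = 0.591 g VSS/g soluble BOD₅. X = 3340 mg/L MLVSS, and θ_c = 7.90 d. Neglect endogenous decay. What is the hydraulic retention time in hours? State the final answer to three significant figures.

τ ≈ 33.6 h

V·X = Y·Q·ΔS·θ_c gives V = 0.591 × 2970 × (1010 − 8.43) × 7.90 / 3340 = 4158 m³.
HRT = V/Q = 4158 m³ / 2970 m³·d⁻¹ = 1.400 d × 24 = 33.60 h.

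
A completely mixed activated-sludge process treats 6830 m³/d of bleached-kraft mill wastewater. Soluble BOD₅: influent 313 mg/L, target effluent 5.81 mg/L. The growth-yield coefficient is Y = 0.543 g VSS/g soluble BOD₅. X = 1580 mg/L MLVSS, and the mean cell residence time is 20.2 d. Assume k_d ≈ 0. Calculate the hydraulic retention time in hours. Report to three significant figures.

V·X = Y·Q·ΔS·θ_c gives V = 0.543 × 6830 × (313 − 5.81) × 20.2 / 1580 = 14565 m³.
τ = V/Q = 14565/6830 = 2.133 d, or 51.18 h.

τ ≈ 51.2 h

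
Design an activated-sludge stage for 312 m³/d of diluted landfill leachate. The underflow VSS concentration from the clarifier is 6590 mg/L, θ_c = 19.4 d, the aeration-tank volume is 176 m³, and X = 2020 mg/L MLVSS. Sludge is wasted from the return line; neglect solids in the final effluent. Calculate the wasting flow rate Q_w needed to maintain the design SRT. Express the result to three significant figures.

Q_w ≈ 2.78 m³/d

Q_w = (V·X)/(θ_c X_r) = 176.0 × 2020 / (19.4 × 6590) = 2.781 m³/d.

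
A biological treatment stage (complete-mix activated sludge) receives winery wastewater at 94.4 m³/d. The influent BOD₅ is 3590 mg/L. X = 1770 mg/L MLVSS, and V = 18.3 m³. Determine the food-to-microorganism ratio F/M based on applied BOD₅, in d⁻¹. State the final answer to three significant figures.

F/M ≈ 10.5 d⁻¹

Food-to-microorganism ratio F/M = Q S₀ / (V X) = 94.4 × 3590 / (18.30 × 1770) = 10.46 d⁻¹.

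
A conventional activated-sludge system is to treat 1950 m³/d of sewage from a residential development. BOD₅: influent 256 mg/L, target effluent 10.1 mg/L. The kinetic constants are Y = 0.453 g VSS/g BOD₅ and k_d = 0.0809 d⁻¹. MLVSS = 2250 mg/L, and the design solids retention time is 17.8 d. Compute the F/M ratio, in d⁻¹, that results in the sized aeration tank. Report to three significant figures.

F/M ≈ 0.315 d⁻¹

Steady-state biomass mass balance: V·X·(1 + k_d·θ_c) = Y·Q·(S₀ − S)·θ_c, so V = 0.453 × 1950 × (256 − 10.1) × 17.8 / [2250 × (1 + 0.0809 × 17.8)] = 3.87×10^6 / 5490 = 704.3 m³.
Food-to-microorganism ratio F/M = Q S₀ / (V X) = 1950 × 256 / (704.3 × 2250) = 0.3150 d⁻¹.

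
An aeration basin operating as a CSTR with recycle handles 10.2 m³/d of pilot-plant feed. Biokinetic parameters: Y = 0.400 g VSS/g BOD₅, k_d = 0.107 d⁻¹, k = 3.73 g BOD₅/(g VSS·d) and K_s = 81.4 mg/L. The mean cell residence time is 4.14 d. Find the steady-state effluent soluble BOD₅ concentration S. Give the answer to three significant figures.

From the Monod/SRT balance for a CMAS, S = K_s·(1+k_d θ_c)/[θ_c·(Y k − k_d) − 1] = 81.4 × (1 + 0.107 × 4.14) / [4.14 × (0.400 × 3.73 − 0.107) − 1] = 117.5 / 4.734 = 24.81 mg/L.

S ≈ 24.8 mg/L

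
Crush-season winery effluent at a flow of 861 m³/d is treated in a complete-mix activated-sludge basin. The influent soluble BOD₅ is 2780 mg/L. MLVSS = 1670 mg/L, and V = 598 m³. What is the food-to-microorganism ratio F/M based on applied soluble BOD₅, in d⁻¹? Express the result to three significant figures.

F/M = applied load / biomass = Q·S₀/(V·X) = 861 × 2780 / (598.0 × 1670) = 2.397 d⁻¹.

F/M ≈ 2.40 d⁻¹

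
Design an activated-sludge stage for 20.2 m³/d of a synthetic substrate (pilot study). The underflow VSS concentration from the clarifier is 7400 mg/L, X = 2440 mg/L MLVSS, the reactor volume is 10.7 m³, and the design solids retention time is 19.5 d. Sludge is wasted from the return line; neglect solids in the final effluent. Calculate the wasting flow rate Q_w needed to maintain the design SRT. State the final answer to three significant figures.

Wasting from the return line (neglecting effluent solids): Q_w = V·X / (θ_c·X_r) = 10.70 × 2440 / (19.5 × 7400) = 0.1809 m³/d.

Q_w ≈ 0.181 m³/d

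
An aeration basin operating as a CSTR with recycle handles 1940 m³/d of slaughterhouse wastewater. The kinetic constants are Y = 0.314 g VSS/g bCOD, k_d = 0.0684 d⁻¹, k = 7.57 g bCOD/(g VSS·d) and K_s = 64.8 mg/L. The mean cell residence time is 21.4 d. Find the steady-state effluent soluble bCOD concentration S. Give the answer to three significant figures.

S ≈ 3.30 mg/L

For a completely mixed reactor with recycle the Lawrence–McCarty relation gives S = K_s·(1 + k_d·θ_c) / [θ_c·(Y·k − k_d) − 1] = 64.8 × (1 + 0.0684 × 21.4) / [21.4 × (0.314 × 7.57 − 0.0684) − 1] = 159.7 / 48.40 = 3.298 mg/L.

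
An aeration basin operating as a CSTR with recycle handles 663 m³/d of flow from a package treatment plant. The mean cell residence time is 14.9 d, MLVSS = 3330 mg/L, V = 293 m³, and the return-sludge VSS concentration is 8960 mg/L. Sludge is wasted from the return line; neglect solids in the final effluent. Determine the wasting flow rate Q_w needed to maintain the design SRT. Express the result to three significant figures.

Q_w = (V·X)/(θ_c X_r) = 293.0 × 3330 / (14.9 × 8960) = 7.308 m³/d.

Q_w ≈ 7.31 m³/d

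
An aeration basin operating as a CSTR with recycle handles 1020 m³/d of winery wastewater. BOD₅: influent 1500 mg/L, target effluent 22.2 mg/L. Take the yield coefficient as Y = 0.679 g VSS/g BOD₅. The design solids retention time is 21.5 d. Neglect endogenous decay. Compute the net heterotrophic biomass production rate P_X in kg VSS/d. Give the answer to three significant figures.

Since k_d ≈ 0, Y_obs = Y = 0.679 g VSS/g BOD₅.
ΔS = 1500 − 22.2 = 1478 mg/L, so the substrate removal rate is 1020 × 1478/1000 = 1507 kg BOD₅/d.
So the net sludge growth is P_X = 0.6790 × 1507 = 1023 kg VSS/d.

P_X ≈ 1020 kg VSS/d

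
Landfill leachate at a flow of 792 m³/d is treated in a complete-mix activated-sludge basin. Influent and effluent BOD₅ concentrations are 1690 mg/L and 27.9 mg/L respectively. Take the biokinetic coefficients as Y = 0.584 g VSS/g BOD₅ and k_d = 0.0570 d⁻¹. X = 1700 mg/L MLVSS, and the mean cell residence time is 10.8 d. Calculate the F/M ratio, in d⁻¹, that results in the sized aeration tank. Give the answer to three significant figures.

F/M ≈ 0.260 d⁻¹

From the SRT design equation V = Y Q (S₀−S) θ_c / [X (1 + k_d θ_c)] = 0.584 × 792 × (1690 − 27.9) × 10.8 / [1700 × (1 + 0.0570 × 10.8)] = 8.3×10^6 / 2747 = 3023 m³.
Food-to-microorganism ratio F/M = Q S₀ / (V X) = 792 × 1690 / (3023 × 1700) = 0.2605 d⁻¹.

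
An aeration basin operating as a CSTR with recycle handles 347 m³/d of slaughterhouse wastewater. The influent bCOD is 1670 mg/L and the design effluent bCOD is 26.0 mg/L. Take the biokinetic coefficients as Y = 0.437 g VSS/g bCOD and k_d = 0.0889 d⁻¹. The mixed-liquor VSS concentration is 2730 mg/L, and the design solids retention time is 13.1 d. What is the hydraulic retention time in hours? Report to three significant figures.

τ ≈ 38.2 h

Rearranging the biomass balance for a CMAS with decay, V = Y·Q·ΔS·θ_c / [X·(1+k_d θ_c)] = 0.437 × 347 × (1670 − 26.0) × 13.1 / [2730 × (1 + 0.0889 × 13.1)] = 3.27×10^6 / 5909 = 552.6 m³.
τ = V/Q = 552.6/347 = 1.593 d, or 38.22 h.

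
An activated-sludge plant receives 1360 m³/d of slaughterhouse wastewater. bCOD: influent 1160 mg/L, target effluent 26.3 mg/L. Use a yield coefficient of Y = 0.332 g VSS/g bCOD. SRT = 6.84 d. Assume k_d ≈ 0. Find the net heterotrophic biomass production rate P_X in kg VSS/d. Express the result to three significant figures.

No decay correction is needed, so Y_obs = Y = 0.332.
Substrate removed = Q·(S₀ − S) = 1360 m³/d × (1160 − 26.3) g/m³ = 1.54×10^6 g/d = 1542 kg/d.
Biomass produced: P_X = Y_obs·Q·ΔS = 0.3320 × 1542 ≈ 511.9 kg VSS/d.

P_X ≈ 512 kg VSS/d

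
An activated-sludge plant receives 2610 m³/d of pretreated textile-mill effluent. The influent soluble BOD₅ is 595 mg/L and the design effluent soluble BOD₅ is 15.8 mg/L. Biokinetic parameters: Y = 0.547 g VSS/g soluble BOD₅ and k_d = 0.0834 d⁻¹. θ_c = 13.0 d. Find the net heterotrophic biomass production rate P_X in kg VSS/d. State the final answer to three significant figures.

Y_obs = Y / (1 + k_d θ_c) = 0.547 / (1 + 0.0834 × 13.0) = 0.547 / 2.084 = 0.2625.
Q·(S₀ − S) = 2610 × (595 − 15.8) × 10⁻³ = 1512 kg/d removed.
P_X = Y_obs · Q(S₀ − S) = 0.2625 × 1512 = 396.8 kg VSS/d.

P_X ≈ 397 kg VSS/d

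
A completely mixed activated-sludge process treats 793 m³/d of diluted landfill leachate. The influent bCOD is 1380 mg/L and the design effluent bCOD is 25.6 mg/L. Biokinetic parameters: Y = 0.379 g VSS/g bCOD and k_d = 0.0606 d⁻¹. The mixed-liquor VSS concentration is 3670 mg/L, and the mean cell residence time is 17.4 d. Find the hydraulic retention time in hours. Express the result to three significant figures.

τ ≈ 28.4 h

Steady-state biomass mass balance: V·X·(1 + k_d·θ_c) = Y·Q·(S₀ − S)·θ_c, so V = 0.379 × 793 × (1380 − 25.6) × 17.4 / [3670 × (1 + 0.0606 × 17.4)] = 7.08×10^6 / 7540 = 939.4 m³.
τ = V/Q = 939.4/793 = 1.185 d, or 28.43 h.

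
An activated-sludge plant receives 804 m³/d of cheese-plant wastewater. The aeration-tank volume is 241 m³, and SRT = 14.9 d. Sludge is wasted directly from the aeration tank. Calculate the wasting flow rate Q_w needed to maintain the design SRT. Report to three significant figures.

Wasting from the aeration tank: Q_w = V / θ_c = 241.0 / 14.9 = 16.17 m³/d.

Q_w ≈ 16.2 m³/d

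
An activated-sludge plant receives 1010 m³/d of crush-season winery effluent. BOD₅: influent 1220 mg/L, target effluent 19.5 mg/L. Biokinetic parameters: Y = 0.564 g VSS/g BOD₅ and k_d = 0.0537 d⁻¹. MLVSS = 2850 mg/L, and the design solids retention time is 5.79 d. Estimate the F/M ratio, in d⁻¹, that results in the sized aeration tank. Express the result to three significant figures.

F/M ≈ 0.408 d⁻¹

From the SRT design equation V = Y Q (S₀−S) θ_c / [X (1 + k_d θ_c)] = 0.564 × 1010 × (1220 − 19.5) × 5.79 / [2850 × (1 + 0.0537 × 5.79)] = 3.96×10^6 / 3736 = 1060 m³.
F/M = Q·S₀ / (V·X) = 1010 × 1220 / (1060 × 2850) = 0.4080 g BOD₅·(g VSS·d)⁻¹.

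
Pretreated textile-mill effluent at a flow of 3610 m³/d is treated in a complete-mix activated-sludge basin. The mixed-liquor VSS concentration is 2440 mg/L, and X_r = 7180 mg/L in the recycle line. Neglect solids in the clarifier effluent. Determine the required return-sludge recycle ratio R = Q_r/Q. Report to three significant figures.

Mass balance around the secondary clarifier (neglecting effluent solids): R = X / (X_r − X) = 2440 / (7180 − 2440) = 0.5148.

R ≈ 0.515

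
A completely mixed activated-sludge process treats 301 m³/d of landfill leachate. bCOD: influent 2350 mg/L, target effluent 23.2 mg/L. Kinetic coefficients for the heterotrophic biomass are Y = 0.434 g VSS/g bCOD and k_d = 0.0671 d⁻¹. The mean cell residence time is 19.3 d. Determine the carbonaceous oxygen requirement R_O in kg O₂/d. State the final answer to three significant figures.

R_O ≈ 512 kg O₂/d

Observed yield with endogenous decay: Y_obs = Y / (1 + k_d·θ_c) = 0.434 / (1 + 0.0671 × 19.3) = 0.434 / 2.295 = 0.1891 g VSS/g bCOD.
Mass of bCOD removed per day: Q(S₀ − S) = 301 × 2327 g/m³ = 700.4 kg/d.
Biomass synthesised: P_X = Y_obs × 700.4 = 132.4 kg VSS/d.
R_O = Q·(S₀ − S) − 1.42·P_X = 700.4 − 1.42 × 132.4 = 512.3 kg O₂/d.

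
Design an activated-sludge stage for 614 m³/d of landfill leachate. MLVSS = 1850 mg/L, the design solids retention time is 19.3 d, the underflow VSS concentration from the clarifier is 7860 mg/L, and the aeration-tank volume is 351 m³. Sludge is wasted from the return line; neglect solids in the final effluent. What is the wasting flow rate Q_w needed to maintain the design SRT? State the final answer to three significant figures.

Wasting from the return line (neglecting effluent solids): Q_w = V·X / (θ_c·X_r) = 351.0 × 1850 / (19.3 × 7860) = 4.281 m³/d.

Q_w ≈ 4.28 m³/d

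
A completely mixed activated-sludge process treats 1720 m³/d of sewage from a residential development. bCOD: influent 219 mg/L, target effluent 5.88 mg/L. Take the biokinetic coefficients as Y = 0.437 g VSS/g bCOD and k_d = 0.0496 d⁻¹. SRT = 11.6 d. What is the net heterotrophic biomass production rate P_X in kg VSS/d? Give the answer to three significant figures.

Y_obs = Y / (1 + k_d θ_c) = 0.437 / (1 + 0.0496 × 11.6) = 0.437 / 1.575 = 0.2774.
Mass of bCOD removed per day: Q(S₀ − S) = 1720 × 213.1 g/m³ = 366.6 kg/d.
Biomass produced: P_X = Y_obs·Q·ΔS = 0.2774 × 366.6 ≈ 101.7 kg VSS/d.

P_X ≈ 102 kg VSS/d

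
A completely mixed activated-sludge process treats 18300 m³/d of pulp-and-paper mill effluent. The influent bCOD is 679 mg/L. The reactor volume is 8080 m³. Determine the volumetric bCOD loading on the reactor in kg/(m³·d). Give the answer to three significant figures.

L_v ≈ 1.54 kg bCOD/(m³·d)

Volumetric loading L_v = Q·S₀ / V = 18300 × 679 g/m³ / 8080 m³ = 1538 g/(m³·d) = 1.538 kg bCOD/(m³·d).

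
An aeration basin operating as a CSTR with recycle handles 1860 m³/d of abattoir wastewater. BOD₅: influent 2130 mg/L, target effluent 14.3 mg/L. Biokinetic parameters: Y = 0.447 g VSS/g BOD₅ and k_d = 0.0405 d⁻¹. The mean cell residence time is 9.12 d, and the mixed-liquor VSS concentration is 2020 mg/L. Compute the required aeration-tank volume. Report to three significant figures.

V ≈ 5800 m³

From the SRT design equation V = Y Q (S₀−S) θ_c / [X (1 + k_d θ_c)] = 0.447 × 1860 × (2130 − 14.3) × 9.12 / [2020 × (1 + 0.0405 × 9.12)] = 1.6×10^7 / 2766 = 5800 m³.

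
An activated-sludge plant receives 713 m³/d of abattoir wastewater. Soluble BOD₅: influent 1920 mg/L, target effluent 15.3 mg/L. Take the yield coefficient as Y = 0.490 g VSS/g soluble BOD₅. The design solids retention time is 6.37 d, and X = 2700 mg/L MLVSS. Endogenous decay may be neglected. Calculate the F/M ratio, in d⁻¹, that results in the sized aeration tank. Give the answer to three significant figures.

With k_d = 0 the design equation reduces to V = Y Q (S₀−S) θ_c / X = 0.490 × 713 × (1920 − 15.3) × 6.37 / 2700 = 1570 m³.
F/M = Q·S₀ / (V·X) = 713 × 1920 / (1570 × 2700) = 0.3230 g soluble BOD₅·(g VSS·d)⁻¹.

F/M ≈ 0.323 d⁻¹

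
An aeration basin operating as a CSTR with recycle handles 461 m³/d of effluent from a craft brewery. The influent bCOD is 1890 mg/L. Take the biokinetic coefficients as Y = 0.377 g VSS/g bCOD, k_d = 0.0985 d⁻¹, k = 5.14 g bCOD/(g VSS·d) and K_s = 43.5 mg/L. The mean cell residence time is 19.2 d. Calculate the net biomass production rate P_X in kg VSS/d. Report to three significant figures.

For a completely mixed reactor with recycle the Lawrence–McCarty relation gives S = K_s·(1 + k_d·θ_c) / [θ_c·(Y·k − k_d) − 1] = 43.5 × (1 + 0.0985 × 19.2) / [19.2 × (0.377 × 5.14 − 0.0985) − 1] = 125.8 / 34.31 = 3.665 mg/L.
The observed yield is Y_obs = Y/(1 + k_d·θ_c) = 0.377 / (1 + 0.0985 × 19.2) = 0.377 / 2.891 = 0.1304 g VSS per g bCOD removed.
ΔS = 1890 − 3.67 = 1886 mg/L, so the substrate removal rate is 461 × 1886/1000 = 869.6 kg bCOD/d.
So the net sludge growth is P_X = 0.1304 × 869.6 = 113.4 kg VSS/d.

P_X ≈ 113 kg VSS/d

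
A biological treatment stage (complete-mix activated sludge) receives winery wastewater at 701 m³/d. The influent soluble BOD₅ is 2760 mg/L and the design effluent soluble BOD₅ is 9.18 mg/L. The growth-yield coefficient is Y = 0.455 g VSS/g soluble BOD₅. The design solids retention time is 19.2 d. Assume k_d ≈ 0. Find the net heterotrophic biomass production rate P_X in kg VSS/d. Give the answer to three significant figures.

P_X ≈ 877 kg VSS/d

With endogenous decay neglected, the observed yield equals the true yield: Y_obs = Y = 0.455 g VSS/g soluble BOD₅.
Q·(S₀ − S) = 701 × (2760 − 9.18) × 10⁻³ = 1928 kg/d removed.
So the net sludge growth is P_X = 0.4550 × 1928 = 877.4 kg VSS/d.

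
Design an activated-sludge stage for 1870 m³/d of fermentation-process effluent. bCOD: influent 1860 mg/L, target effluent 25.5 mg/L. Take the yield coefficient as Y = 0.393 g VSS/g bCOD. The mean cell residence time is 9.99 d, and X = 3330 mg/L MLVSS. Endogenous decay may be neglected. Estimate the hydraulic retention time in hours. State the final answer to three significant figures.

τ ≈ 51.9 h

Biomass mass balance (decay neglected): V·X = Y·Q·(S₀ − S)·θ_c, so V = 0.393 × 1870 × (1860 − 25.5) × 9.99 / 3330 = 4045 m³.
HRT = V/Q = 4045 m³ / 1870 m³·d⁻¹ = 2.163 d × 24 = 51.91 h.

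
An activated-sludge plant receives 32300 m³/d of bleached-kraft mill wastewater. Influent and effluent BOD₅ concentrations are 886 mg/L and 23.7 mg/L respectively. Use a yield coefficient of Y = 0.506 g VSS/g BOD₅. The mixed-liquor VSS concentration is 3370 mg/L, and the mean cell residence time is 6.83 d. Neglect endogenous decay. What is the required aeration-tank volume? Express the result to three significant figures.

V·X = Y·Q·ΔS·θ_c gives V = 0.506 × 32300 × (886 − 23.7) × 6.83 / 3370 = 28563 m³.

V ≈ 28600 m³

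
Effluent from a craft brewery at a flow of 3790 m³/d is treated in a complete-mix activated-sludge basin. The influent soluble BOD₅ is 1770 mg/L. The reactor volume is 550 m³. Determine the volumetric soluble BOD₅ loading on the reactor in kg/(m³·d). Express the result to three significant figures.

L_v ≈ 12.2 kg soluble BOD₅/(m³·d)

L_v = Q S₀ / V = 3790 × 1770 × 10⁻³ / 550.0 = 12.20 kg/(m³·d).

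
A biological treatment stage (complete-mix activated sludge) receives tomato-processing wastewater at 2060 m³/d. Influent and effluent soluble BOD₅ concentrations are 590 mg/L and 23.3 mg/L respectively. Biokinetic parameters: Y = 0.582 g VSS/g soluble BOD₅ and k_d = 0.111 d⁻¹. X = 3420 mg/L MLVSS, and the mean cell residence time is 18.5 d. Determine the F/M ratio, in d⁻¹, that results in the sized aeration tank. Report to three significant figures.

Rearranging the biomass balance for a CMAS with decay, V = Y·Q·ΔS·θ_c / [X·(1+k_d θ_c)] = 0.582 × 2060 × (590 − 23.3) × 18.5 / [3420 × (1 + 0.111 × 18.5)] = 1.26×10^7 / 10443 = 1204 m³.
F/M = Q·S₀ / (V·X) = 2060 × 590 / (1204 × 3420) = 0.2953 g soluble BOD₅·(g VSS·d)⁻¹.

F/M ≈ 0.295 d⁻¹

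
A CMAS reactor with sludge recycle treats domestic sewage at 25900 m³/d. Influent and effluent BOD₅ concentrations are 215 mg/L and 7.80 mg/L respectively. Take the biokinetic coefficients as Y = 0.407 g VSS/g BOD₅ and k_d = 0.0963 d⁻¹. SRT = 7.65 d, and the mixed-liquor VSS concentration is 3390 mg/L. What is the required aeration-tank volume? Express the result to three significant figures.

V ≈ 2840 m³

Steady-state biomass mass balance: V·X·(1 + k_d·θ_c) = Y·Q·(S₀ − S)·θ_c, so V = 0.407 × 25900 × (215 − 7.80) × 7.65 / [3390 × (1 + 0.0963 × 7.65)] = 1.67×10^7 / 5887 = 2838 m³.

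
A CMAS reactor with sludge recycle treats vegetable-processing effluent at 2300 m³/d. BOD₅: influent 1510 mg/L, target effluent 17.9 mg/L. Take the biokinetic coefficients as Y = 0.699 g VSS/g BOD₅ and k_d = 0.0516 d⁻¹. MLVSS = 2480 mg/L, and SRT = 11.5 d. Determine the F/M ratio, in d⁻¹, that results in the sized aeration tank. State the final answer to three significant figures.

Steady-state biomass mass balance: V·X·(1 + k_d·θ_c) = Y·Q·(S₀ − S)·θ_c, so V = 0.699 × 2300 × (1510 − 17.9) × 11.5 / [2480 × (1 + 0.0516 × 11.5)] = 2.76×10^7 / 3952 = 6981 m³.
Food-to-microorganism ratio F/M = Q S₀ / (V X) = 2300 × 1510 / (6981 × 2480) = 0.2006 d⁻¹.

F/M ≈ 0.201 d⁻¹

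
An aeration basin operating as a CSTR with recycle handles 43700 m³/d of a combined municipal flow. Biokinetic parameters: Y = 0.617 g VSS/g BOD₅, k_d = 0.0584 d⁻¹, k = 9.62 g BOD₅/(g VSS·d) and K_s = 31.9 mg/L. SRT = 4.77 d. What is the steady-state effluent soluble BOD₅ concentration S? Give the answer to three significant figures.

Effluent substrate depends only on kinetics and SRT: S = K_s(1 + k_d θ_c) / [θ_c(Yk − k_d) − 1] = 31.9 × (1 + 0.0584 × 4.77) / [4.77 × (0.617 × 9.62 − 0.0584) − 1] = 40.79 / 27.03 = 1.509 mg/L.

S ≈ 1.51 mg/L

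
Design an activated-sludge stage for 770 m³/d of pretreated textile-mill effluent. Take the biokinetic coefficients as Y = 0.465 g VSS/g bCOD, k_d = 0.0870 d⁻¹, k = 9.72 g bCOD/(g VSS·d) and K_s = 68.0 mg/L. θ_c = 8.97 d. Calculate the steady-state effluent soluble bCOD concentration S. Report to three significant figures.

S ≈ 3.12 mg/L

Effluent substrate depends only on kinetics and SRT: S = K_s(1 + k_d θ_c) / [θ_c(Yk − k_d) − 1] = 68.0 × (1 + 0.0870 × 8.97) / [8.97 × (0.465 × 9.72 − 0.0870) − 1] = 121.1 / 38.76 = 3.123 mg/L.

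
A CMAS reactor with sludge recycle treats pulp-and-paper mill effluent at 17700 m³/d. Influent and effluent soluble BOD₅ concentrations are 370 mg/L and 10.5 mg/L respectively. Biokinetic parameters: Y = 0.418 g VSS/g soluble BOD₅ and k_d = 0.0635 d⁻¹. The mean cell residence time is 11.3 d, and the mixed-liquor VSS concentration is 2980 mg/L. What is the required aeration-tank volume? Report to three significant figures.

Rearranging the biomass balance for a CMAS with decay, V = Y·Q·ΔS·θ_c / [X·(1+k_d θ_c)] = 0.418 × 17700 × (370 − 10.5) × 11.3 / [2980 × (1 + 0.0635 × 11.3)] = 3.01×10^7 / 5118 = 5872 m³.

V ≈ 5870 m³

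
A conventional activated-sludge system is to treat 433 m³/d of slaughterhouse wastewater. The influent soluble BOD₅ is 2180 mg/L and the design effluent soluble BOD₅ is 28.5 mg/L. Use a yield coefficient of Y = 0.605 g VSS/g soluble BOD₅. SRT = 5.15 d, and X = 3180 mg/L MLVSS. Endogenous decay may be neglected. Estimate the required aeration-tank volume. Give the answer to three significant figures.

Biomass mass balance (decay neglected): V·X = Y·Q·(S₀ − S)·θ_c, so V = 0.605 × 433 × (2180 − 28.5) × 5.15 / 3180 = 912.8 m³.

V ≈ 913 m³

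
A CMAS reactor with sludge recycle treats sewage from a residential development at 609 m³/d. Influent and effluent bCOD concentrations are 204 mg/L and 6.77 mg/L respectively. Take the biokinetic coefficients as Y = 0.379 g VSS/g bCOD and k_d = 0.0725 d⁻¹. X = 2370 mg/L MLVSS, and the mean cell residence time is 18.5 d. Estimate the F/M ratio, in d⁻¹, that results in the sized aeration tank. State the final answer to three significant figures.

Rearranging the biomass balance for a CMAS with decay, V = Y·Q·ΔS·θ_c / [X·(1+k_d θ_c)] = 0.379 × 609 × (204 − 6.77) × 18.5 / [2370 × (1 + 0.0725 × 18.5)] = 8.42×10^5 / 5549 = 151.8 m³.
F/M = applied load / biomass = Q·S₀/(V·X) = 609 × 204 / (151.8 × 2370) = 0.3454 d⁻¹.

F/M ≈ 0.345 d⁻¹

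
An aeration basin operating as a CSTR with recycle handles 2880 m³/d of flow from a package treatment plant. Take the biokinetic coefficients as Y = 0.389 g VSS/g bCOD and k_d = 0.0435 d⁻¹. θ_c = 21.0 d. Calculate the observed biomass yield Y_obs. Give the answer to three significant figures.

Observed yield with endogenous decay: Y_obs = Y / (1 + k_d·θ_c) = 0.389 / (1 + 0.0435 × 21.0) = 0.389 / 1.913 = 0.2033 g VSS/g bCOD.

Y_obs ≈ 0.203 g VSS/g bCOD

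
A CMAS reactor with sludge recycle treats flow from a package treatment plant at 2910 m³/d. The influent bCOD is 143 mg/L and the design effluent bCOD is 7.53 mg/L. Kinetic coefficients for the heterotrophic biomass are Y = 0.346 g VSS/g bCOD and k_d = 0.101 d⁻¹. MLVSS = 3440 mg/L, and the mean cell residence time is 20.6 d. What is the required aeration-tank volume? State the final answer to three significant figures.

V ≈ 265 m³

From the SRT design equation V = Y Q (S₀−S) θ_c / [X (1 + k_d θ_c)] = 0.346 × 2910 × (143 − 7.53) × 20.6 / [3440 × (1 + 0.101 × 20.6)] = 2.81×10^6 / 10597 = 265.1 m³.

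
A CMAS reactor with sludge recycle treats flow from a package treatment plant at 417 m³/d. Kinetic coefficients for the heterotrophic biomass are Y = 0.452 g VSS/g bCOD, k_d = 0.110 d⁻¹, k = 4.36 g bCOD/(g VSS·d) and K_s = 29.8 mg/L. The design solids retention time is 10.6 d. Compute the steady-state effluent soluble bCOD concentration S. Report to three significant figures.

For a completely mixed reactor with recycle the Lawrence–McCarty relation gives S = K_s·(1 + k_d·θ_c) / [θ_c·(Y·k − k_d) − 1] = 29.8 × (1 + 0.110 × 10.6) / [10.6 × (0.452 × 4.36 − 0.110) − 1] = 64.55 / 18.72 = 3.447 mg/L.

S ≈ 3.45 mg/L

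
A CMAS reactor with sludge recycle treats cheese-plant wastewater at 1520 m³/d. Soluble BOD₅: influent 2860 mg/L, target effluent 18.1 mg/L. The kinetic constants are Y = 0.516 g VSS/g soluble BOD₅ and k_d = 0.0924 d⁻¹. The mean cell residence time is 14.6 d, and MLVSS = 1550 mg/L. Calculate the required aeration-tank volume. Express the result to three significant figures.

From the SRT design equation V = Y Q (S₀−S) θ_c / [X (1 + k_d θ_c)] = 0.516 × 1520 × (2860 − 18.1) × 14.6 / [1550 × (1 + 0.0924 × 14.6)] = 3.25×10^7 / 3641 = 8938 m³.

V ≈ 8940 m³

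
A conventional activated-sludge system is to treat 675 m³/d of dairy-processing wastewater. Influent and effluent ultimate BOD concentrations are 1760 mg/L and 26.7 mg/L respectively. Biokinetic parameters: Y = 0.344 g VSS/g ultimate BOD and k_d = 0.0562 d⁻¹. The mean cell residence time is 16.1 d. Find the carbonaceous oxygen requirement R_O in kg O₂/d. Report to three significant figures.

R_O ≈ 870 kg O₂/d

Observed yield with endogenous decay: Y_obs = Y / (1 + k_d·θ_c) = 0.344 / (1 + 0.0562 × 16.1) = 0.344 / 1.905 = 0.1806 g VSS/g ultimate BOD.
ΔS = 1760 − 26.7 = 1733 mg/L, so the substrate removal rate is 675 × 1733/1000 = 1170 kg ultimate BOD/d.
Biomass synthesised: P_X = Y_obs × 1170 = 211.3 kg VSS/d.
Carbonaceous O₂ demand = substrate oxidised − cell-mass equivalent = 1170 − 1.42 × 211.3 = 869.9 kg O₂/d.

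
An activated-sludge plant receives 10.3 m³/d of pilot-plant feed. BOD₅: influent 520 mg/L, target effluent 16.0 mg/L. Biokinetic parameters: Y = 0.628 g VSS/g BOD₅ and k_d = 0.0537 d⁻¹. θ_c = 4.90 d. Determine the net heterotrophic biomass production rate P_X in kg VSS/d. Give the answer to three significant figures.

Observed yield with endogenous decay: Y_obs = Y / (1 + k_d·θ_c) = 0.628 / (1 + 0.0537 × 4.90) = 0.628 / 1.263 = 0.4972 g VSS/g BOD₅.
Q·(S₀ − S) = 10.3 × (520 − 16.0) × 10⁻³ = 5.191 kg/d removed.
Biomass produced: P_X = Y_obs·Q·ΔS = 0.4972 × 5.191 ≈ 2.581 kg VSS/d.

P_X ≈ 2.58 kg VSS/d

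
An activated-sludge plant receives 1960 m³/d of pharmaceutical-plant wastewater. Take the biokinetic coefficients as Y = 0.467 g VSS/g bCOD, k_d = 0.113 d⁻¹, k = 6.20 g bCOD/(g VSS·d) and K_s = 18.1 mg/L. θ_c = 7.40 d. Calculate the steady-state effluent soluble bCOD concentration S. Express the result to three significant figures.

S ≈ 1.70 mg/L

Effluent substrate depends only on kinetics and SRT: S = K_s(1 + k_d θ_c) / [θ_c(Yk − k_d) − 1] = 18.1 × (1 + 0.113 × 7.40) / [7.40 × (0.467 × 6.20 − 0.113) − 1] = 33.24 / 19.59 = 1.697 mg/L.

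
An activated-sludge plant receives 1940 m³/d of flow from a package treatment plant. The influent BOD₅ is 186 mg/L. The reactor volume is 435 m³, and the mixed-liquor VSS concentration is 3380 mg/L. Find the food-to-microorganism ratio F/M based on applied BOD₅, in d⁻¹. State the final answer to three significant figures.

F/M ≈ 0.245 d⁻¹

F/M = Q·S₀ / (V·X) = 1940 × 186 / (435.0 × 3380) = 0.2454 g BOD₅·(g VSS·d)⁻¹.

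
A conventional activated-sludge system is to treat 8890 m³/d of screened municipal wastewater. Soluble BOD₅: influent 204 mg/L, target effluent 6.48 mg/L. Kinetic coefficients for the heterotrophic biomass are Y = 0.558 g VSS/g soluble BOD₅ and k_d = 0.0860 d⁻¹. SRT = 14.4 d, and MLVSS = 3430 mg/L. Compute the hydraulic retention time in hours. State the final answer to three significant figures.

Steady-state biomass mass balance: V·X·(1 + k_d·θ_c) = Y·Q·(S₀ − S)·θ_c, so V = 0.558 × 8890 × (204 − 6.48) × 14.4 / [3430 × (1 + 0.0860 × 14.4)] = 1.41×10^7 / 7678 = 1838 m³.
τ = V/Q = 1838/8890 = 0.2067 d, or 4.961 h.

τ ≈ 4.96 h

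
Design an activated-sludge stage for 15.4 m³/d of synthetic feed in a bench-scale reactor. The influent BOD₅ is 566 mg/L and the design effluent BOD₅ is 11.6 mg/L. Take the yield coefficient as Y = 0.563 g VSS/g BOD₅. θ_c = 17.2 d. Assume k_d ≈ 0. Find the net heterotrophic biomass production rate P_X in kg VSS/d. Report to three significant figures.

P_X ≈ 4.81 kg VSS/d

No decay correction is needed, so Y_obs = Y = 0.563.
Substrate removed = Q·(S₀ − S) = 15.4 m³/d × (566 − 11.6) g/m³ = 8.54×10^3 g/d = 8.538 kg/d.
Net biomass production P_X = Y_obs × Q·(S₀ − S) = 0.5630 × 8.538 = 4.807 kg VSS/d.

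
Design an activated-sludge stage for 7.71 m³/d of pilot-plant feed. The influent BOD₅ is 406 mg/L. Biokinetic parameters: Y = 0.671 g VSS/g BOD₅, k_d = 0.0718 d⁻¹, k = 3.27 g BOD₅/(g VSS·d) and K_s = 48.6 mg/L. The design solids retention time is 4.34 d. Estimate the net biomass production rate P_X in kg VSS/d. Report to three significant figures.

Effluent substrate depends only on kinetics and SRT: S = K_s(1 + k_d θ_c) / [θ_c(Yk − k_d) − 1] = 48.6 × (1 + 0.0718 × 4.34) / [4.34 × (0.671 × 3.27 − 0.0718) − 1] = 63.74 / 8.211 = 7.763 mg/L.
Correct the yield for decay: Y_obs = Y/(1 + k_d θ_c) = 0.671 / (1 + 0.0718 × 4.34) = 0.671 / 1.312 = 0.5116.
ΔS = 406 − 7.76 = 398.2 mg/L, so the substrate removal rate is 7.71 × 398.2/1000 = 3.070 kg BOD₅/d.
Biomass produced: P_X = Y_obs·Q·ΔS = 0.5116 × 3.070 ≈ 1.571 kg VSS/d.

P_X ≈ 1.57 kg VSS/d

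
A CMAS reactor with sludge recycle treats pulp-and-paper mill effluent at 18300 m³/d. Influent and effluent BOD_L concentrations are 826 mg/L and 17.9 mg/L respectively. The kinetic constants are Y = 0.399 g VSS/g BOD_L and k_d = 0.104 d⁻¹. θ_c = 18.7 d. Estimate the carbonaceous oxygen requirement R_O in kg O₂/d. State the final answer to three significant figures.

R_O ≈ 11900 kg O₂/d

Y_obs = Y / (1 + k_d θ_c) = 0.399 / (1 + 0.104 × 18.7) = 0.399 / 2.945 = 0.1355.
Mass of BOD_L removed per day: Q(S₀ − S) = 18300 × 808.1 g/m³ = 14788 kg/d.
Net sludge production P_X = 0.1355 × 14788 = 2004 kg VSS/d.
R_O = Q·ΔS − 1.42 P_X = 14788 − 2845 = 11943 kg O₂/d.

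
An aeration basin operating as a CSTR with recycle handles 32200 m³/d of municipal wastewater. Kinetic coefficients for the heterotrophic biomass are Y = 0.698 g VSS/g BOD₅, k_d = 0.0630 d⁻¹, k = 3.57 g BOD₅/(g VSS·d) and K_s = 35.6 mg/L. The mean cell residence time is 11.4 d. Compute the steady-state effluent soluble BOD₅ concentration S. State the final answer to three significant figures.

S ≈ 2.29 mg/L

From the Monod/SRT balance for a CMAS, S = K_s·(1+k_d θ_c)/[θ_c·(Y k − k_d) − 1] = 35.6 × (1 + 0.0630 × 11.4) / [11.4 × (0.698 × 3.57 − 0.0630) − 1] = 61.17 / 26.69 = 2.292 mg/L.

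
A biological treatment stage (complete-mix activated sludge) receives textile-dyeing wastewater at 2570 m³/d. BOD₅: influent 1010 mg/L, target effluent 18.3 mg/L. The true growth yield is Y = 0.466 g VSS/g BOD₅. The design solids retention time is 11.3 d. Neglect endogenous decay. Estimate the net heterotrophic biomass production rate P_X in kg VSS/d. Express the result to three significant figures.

P_X ≈ 1190 kg VSS/d

With endogenous decay neglected, the observed yield equals the true yield: Y_obs = Y = 0.466 g VSS/g BOD₅.
ΔS = 1010 − 18.3 = 991.7 mg/L, so the substrate removal rate is 2570 × 991.7/1000 = 2549 kg BOD₅/d.
Biomass produced: P_X = Y_obs·Q·ΔS = 0.4660 × 2549 ≈ 1188 kg VSS/d.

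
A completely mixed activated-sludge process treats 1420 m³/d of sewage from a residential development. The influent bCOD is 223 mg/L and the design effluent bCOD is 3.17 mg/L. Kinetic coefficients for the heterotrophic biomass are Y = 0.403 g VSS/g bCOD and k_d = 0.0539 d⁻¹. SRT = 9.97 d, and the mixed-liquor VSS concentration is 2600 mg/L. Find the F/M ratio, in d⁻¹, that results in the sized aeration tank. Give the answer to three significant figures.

F/M ≈ 0.388 d⁻¹

Rearranging the biomass balance for a CMAS with decay, V = Y·Q·ΔS·θ_c / [X·(1+k_d θ_c)] = 0.403 × 1420 × (223 − 3.17) × 9.97 / [2600 × (1 + 0.0539 × 9.97)] = 1.25×10^6 / 3997 = 313.8 m³.
Food-to-microorganism ratio F/M = Q S₀ / (V X) = 1420 × 223 / (313.8 × 2600) = 0.3882 d⁻¹.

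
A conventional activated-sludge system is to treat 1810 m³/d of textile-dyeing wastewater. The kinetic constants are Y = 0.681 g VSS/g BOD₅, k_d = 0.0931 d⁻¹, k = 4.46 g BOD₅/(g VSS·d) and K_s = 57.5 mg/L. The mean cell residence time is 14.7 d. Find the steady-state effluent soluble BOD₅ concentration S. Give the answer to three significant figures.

For a completely mixed reactor with recycle the Lawrence–McCarty relation gives S = K_s·(1 + k_d·θ_c) / [θ_c·(Y·k − k_d) − 1] = 57.5 × (1 + 0.0931 × 14.7) / [14.7 × (0.681 × 4.46 − 0.0931) − 1] = 136.2 / 42.28 = 3.221 mg/L.

S ≈ 3.22 mg/L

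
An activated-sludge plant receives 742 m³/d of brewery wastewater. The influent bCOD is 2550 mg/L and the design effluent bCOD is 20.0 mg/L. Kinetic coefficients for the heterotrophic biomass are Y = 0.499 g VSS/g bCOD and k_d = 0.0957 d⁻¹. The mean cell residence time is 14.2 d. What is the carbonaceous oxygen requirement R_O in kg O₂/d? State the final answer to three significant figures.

Correct the yield for decay: Y_obs = Y/(1 + k_d θ_c) = 0.499 / (1 + 0.0957 × 14.2) = 0.499 / 2.359 = 0.2115.
Substrate removed = Q·(S₀ − S) = 742 m³/d × (2550 − 20.0) g/m³ = 1.88×10^6 g/d = 1877 kg/d.
P_X = Y_obs·Q·(S₀ − S) = 0.2115 × 1877 = 397.1 kg VSS/d.
Carbonaceous O₂ demand = substrate oxidised − cell-mass equivalent = 1877 − 1.42 × 397.1 = 1313 kg O₂/d.

R_O ≈ 1310 kg O₂/d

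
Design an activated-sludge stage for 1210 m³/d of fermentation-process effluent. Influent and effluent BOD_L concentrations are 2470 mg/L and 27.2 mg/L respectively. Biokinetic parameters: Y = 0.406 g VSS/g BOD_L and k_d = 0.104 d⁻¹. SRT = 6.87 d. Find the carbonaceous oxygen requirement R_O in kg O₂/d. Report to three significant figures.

R_O ≈ 1960 kg O₂/d

Correct the yield for decay: Y_obs = Y/(1 + k_d θ_c) = 0.406 / (1 + 0.104 × 6.87) = 0.406 / 1.714 = 0.2368.
Mass of BOD_L removed per day: Q(S₀ − S) = 1210 × 2443 g/m³ = 2956 kg/d.
Biomass synthesised: P_X = Y_obs × 2956 = 699.9 kg VSS/d.
R_O = Q·ΔS − 1.42 P_X = 2956 − 993.9 = 1962 kg O₂/d.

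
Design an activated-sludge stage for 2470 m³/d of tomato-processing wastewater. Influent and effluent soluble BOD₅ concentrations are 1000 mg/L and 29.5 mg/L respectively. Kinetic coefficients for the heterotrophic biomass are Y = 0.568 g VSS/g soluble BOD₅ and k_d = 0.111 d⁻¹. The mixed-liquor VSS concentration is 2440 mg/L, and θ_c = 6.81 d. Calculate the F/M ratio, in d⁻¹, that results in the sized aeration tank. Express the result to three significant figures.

Steady-state biomass mass balance: V·X·(1 + k_d·θ_c) = Y·Q·(S₀ − S)·θ_c, so V = 0.568 × 2470 × (1000 − 29.5) × 6.81 / [2440 × (1 + 0.111 × 6.81)] = 9.27×10^6 / 4284 = 2164 m³.
F/M = applied load / biomass = Q·S₀/(V·X) = 2470 × 1000 / (2164 × 2440) = 0.4677 d⁻¹.

F/M ≈ 0.468 d⁻¹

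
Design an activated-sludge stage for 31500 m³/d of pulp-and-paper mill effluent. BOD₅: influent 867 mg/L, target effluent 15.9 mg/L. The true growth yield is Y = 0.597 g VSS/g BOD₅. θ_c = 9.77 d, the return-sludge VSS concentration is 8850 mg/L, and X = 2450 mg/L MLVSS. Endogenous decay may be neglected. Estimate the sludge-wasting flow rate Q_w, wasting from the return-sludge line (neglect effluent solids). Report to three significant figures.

Q_w ≈ 1810 m³/d

V·X = Y·Q·ΔS·θ_c gives V = 0.597 × 31500 × (867 − 15.9) × 9.77 / 2450 = 63825 m³.
Wasting from the return line (neglecting effluent solids): Q_w = V·X / (θ_c·X_r) = 63825 × 2450 / (9.77 × 8850) = 1809 m³/d.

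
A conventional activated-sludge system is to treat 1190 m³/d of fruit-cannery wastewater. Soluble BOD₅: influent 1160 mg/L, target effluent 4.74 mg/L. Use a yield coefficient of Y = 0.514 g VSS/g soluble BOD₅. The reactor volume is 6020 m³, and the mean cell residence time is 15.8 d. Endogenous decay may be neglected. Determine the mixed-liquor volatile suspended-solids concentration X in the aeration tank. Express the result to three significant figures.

From V·X = Y·Q·(S₀ − S)·θ_c (decay neglected): X = 0.514 × 1190 × (1160 − 4.74) × 15.8 / 6020 = 1855 mg/L.

X ≈ 1850 mg/L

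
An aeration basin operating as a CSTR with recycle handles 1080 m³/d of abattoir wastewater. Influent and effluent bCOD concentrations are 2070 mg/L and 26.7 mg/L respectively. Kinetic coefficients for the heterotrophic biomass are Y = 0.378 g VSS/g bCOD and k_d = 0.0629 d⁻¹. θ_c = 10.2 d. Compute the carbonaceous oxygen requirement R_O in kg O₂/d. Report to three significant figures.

Y_obs = Y / (1 + k_d θ_c) = 0.378 / (1 + 0.0629 × 10.2) = 0.378 / 1.642 = 0.2303.
Q·(S₀ − S) = 1080 × (2070 − 26.7) × 10⁻³ = 2207 kg/d removed.
P_X = Y_obs·Q·(S₀ − S) = 0.2303 × 2207 = 508.1 kg VSS/d.
R_O = Q·(S₀ − S) − 1.42·P_X = 2207 − 1.42 × 508.1 = 1485 kg O₂/d.

R_O ≈ 1490 kg O₂/d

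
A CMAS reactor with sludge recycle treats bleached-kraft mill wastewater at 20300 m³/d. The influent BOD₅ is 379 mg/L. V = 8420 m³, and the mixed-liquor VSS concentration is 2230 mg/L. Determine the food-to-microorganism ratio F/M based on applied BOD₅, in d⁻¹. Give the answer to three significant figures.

F/M = applied load / biomass = Q·S₀/(V·X) = 20300 × 379 / (8420 × 2230) = 0.4097 d⁻¹.

F/M ≈ 0.410 d⁻¹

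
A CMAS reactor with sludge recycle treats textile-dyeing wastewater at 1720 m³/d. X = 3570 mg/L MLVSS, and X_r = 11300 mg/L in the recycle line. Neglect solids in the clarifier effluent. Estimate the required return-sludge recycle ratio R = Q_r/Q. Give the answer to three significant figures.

R ≈ 0.462

Mass balance around the secondary clarifier (neglecting effluent solids): R = X / (X_r − X) = 3570 / (11300 − 3570) = 0.4618.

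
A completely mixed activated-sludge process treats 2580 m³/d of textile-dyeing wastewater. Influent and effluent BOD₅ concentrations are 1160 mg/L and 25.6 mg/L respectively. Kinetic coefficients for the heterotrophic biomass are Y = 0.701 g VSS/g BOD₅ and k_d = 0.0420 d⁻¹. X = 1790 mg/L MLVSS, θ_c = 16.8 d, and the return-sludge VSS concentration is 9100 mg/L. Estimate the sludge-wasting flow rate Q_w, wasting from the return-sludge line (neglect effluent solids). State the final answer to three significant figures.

Q_w ≈ 132 m³/d

From the SRT design equation V = Y Q (S₀−S) θ_c / [X (1 + k_d θ_c)] = 0.701 × 2580 × (1160 − 25.6) × 16.8 / [1790 × (1 + 0.0420 × 16.8)] = 3.45×10^7 / 3053 = 11290 m³.
θ_c = V·X/(Q_w·X_r) when wasting from the recycle, so Q_w = V·X/(θ_c·X_r) = 11290 × 1790 / (16.8 × 9100) = 132.2 m³/d.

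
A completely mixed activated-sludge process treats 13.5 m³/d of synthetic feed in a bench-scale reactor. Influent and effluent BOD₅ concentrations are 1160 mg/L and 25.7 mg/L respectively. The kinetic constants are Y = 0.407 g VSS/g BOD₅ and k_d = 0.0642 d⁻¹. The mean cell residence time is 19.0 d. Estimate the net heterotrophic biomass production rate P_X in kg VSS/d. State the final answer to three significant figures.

P_X ≈ 2.81 kg VSS/d

Correct the yield for decay: Y_obs = Y/(1 + k_d θ_c) = 0.407 / (1 + 0.0642 × 19.0) = 0.407 / 2.220 = 0.1833.
Q·(S₀ − S) = 13.5 × (1160 − 25.7) × 10⁻³ = 15.31 kg/d removed.
P_X = Y_obs · Q(S₀ − S) = 0.1833 × 15.31 = 2.808 kg VSS/d.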